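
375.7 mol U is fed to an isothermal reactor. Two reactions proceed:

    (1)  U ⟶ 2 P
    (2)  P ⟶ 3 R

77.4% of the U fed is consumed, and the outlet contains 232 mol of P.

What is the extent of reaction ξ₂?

Conversion of U: U consumed = 1ξ₁ = 0.774 × 375.7 → ξ₁ = 290.8 mol.
P balance: n_P = 0 + 2ξ₁ − 1ξ₂ = 232 → ξ₂ = (2·290.8 − 232)/1 = 349.6 mol.
Outlet amounts (n = n₀ + Σ ν·ξ):
  U: 375.7 − 1(290.8) = 84.91
  P: 0 + 2(290.8) − 1(349.6) = 232
  R: 0 + 3(349.6) = 1049

ξ₂ = 350 mol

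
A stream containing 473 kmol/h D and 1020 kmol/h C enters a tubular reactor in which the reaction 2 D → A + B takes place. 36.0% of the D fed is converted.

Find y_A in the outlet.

D reacted = 0.36 × 473 = 170.3 kmol/h; ν_D = −2, so ξ = 170.3/2 = 85.14 kmol/h.
Outlet amounts (n = n₀ + ν ξ):
  D: 473 − 2(85.14) = 302.7
  A: 0 + 1(85.14) = 85.14
  B: 0 + 1(85.14) = 85.14
  C: 1020 (inert)
Total out = 1493 kmol/h; y_A = 85.14 / 1493 = 0.05703.

0.057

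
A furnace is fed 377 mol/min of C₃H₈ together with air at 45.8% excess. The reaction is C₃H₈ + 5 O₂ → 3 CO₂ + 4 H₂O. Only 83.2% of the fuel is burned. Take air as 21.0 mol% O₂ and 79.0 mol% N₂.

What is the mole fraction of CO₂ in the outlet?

0.0683

Stoichiometric O₂ = 5 × 377 = 1885 mol/min; O₂ fed = 1885 × 1.458 = 2748 mol/min.
N₂ fed = 2748 × 79/21 = 10340 mol/min.
Fuel reacted = 0.832 × 377 → ξ = 313.7 mol/min.
Outlet (n = n₀ + ν ξ):
  C₃H₈: 377 − 1(313.7) = 63.34
  O₂: 2748 − 5(313.7) = 1180
  N₂: 10340 (inert)
  CO₂: 0 + 3(313.7) = 941
  H₂O: 0 + 4(313.7) = 1255
Total out = 13780 mol/min; y_CO₂ = 941 / 13780 = 0.0683.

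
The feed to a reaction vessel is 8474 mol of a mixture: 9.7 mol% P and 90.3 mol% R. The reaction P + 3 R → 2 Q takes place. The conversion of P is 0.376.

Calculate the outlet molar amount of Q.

P reacted = 0.376 × 822 = 309.1 mol; ν_P = −1, so ξ = 309.1/1 = 309.1 mol.
Outlet amounts (n = n₀ + ν ξ):
  P: 822 − 1(309.1) = 512.9
  R: 7652 − 3(309.1) = 6725
  Q: 0 + 2(309.1) = 618.1

618 mol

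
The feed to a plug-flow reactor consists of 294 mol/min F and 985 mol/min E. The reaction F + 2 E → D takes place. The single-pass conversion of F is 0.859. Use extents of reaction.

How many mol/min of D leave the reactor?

253 mol/min

F reacted = 0.859 × 294 = 252.5 mol/min; ν_F = −1, so ξ = 252.5/1 = 252.5 mol/min.
Outlet amounts (n = n₀ + ν ξ):
  F: 294 − 1(252.5) = 41.45
  E: 985 − 2(252.5) = 479.9
  D: 0 + 1(252.5) = 252.5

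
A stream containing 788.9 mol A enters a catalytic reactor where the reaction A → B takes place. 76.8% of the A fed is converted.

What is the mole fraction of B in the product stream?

A reacted = 0.768 × 788.9 = 605.9 mol; ν_A = −1, so ξ = 605.9/1 = 605.9 mol.
Outlet amounts (n = n₀ + ν ξ):
  A: 788.9 − 1(605.9) = 183
  B: 0 + 1(605.9) = 605.9
Total out = 788.9 mol; y_B = 605.9 / 788.9 = 0.768.

0.768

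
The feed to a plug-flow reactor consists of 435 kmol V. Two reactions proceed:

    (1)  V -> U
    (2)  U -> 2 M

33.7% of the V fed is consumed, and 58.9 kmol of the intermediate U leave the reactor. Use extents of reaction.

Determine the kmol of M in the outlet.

Conversion of V: V consumed = 1ξ₁ = 0.337 × 435 → ξ₁ = 146.6 kmol.
U balance: n_U = 0 + 1ξ₁ − 1ξ₂ = 58.9 → ξ₂ = (1·146.6 − 58.9)/1 = 87.69 kmol.
Outlet amounts (n = n₀ + Σ ν·ξ):
  V: 435 − 1(146.6) = 288.4
  U: 0 + 1(146.6) − 1(87.69) = 58.9
  M: 0 + 2(87.69) = 175.4

175 kmol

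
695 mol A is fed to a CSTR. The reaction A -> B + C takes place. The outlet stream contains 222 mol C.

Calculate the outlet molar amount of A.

For C: n = n₀ + 1ξ → 222 = 0 + 1ξ, giving ξ = 222 mol.
Outlet amounts (n = n₀ + ν ξ):
  A: 695 − 1(222) = 473
  B: 0 + 1(222) = 222
  C: 0 + 1(222) = 222

473 mol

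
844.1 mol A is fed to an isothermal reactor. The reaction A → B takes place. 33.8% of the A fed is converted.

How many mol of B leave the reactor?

285 mol

A reacted = 0.338 × 844.1 = 285.3 mol; ν_A = −1, so ξ = 285.3/1 = 285.3 mol.
Outlet amounts (n = n₀ + ν ξ):
  A: 844.1 − 1(285.3) = 558.8
  B: 0 + 1(285.3) = 285.3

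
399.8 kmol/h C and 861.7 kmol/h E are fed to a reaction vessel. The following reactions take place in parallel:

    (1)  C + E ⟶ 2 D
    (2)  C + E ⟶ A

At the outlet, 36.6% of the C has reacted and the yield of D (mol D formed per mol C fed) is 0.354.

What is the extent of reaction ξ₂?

ξ₂ = 75.6 kmol/h

Yield of D: 2ξ₁ / 399.8 = 0.354 → ξ₁ = 70.76 kmol/h.
Conversion of C: 1ξ₁ + 1ξ₂ = 0.366 × 399.8 = 146.3 → ξ₂ = 75.56 kmol/h.
Outlet amounts (n = n₀ + Σ ν·ξ):
  C: 399.8 − 1(70.76) − 1(75.56) = 253.5
  E: 861.7 − 1(70.76) − 1(75.56) = 715.4
  D: 0 + 2(70.76) = 141.5
  A: 0 + 1(75.56) = 75.56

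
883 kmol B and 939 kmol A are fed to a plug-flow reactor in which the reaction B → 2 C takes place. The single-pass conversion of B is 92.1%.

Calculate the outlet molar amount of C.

1630 kmol

B reacted = 0.921 × 883 = 813.2 kmol; ν_B = −1, so ξ = 813.2/1 = 813.2 kmol.
Outlet amounts (n = n₀ + ν ξ):
  B: 883 − 1(813.2) = 69.76
  C: 0 + 2(813.2) = 1626
  A: 939 (inert)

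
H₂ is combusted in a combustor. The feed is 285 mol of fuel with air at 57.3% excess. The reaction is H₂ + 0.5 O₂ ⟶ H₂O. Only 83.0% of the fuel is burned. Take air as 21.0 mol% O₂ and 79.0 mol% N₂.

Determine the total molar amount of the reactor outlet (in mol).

Stoichiometric O₂ = 0.5 × 285 = 142.5 mol; O₂ fed = 142.5 × 1.573 = 224.2 mol.
N₂ fed = 224.2 × 79/21 = 843.2 mol.
Fuel reacted = 0.83 × 285 → ξ = 236.5 mol.
Outlet (n = n₀ + ν ξ):
  H₂: 285 − 1(236.5) = 48.45
  O₂: 224.2 − 0.5(236.5) = 105.9
  N₂: 843.2 (inert)
  H₂O: 0 + 1(236.5) = 236.5
Total out = 48.45 + 105.9 + 843.2 + 236.5 = 1234 mol.

1230 mol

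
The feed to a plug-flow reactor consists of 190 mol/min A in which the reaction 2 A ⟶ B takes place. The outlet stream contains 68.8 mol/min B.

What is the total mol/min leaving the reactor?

For B: n = n₀ + 1ξ → 68.8 = 0 + 1ξ, giving ξ = 68.8 mol/min.
Outlet amounts (n = n₀ + ν ξ):
  A: 190 − 2(68.8) = 52.4
  B: 0 + 1(68.8) = 68.8
Total out = 52.4 + 68.8 = 121.2 mol/min.

121 mol/min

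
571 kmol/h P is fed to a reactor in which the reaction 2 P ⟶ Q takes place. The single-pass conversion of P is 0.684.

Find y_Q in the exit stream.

P reacted = 0.684 × 571 = 390.6 kmol/h; ν_P = −2, so ξ = 390.6/2 = 195.3 kmol/h.
Outlet amounts (n = n₀ + ν ξ):
  P: 571 − 2(195.3) = 180.4
  Q: 0 + 1(195.3) = 195.3
Total out = 375.7 kmol/h; y_Q = 195.3 / 375.7 = 0.5198.

0.52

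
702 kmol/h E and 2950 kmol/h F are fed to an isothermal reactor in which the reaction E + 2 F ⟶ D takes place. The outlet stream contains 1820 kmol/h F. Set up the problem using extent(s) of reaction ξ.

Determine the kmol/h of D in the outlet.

565 kmol/h

For F: n = n₀ − 2ξ → 1820 = 2950 − 2ξ, giving ξ = 565 kmol/h.
Outlet amounts (n = n₀ + ν ξ):
  E: 702 − 1(565) = 137
  F: 2950 − 2(565) = 1820
  D: 0 + 1(565) = 565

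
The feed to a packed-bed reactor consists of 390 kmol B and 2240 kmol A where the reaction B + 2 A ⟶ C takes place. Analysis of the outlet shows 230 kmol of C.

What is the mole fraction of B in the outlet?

For C: n = n₀ + 1ξ → 230 = 0 + 1ξ, giving ξ = 230 kmol.
Outlet amounts (n = n₀ + ν ξ):
  B: 390 − 1(230) = 160
  A: 2240 − 2(230) = 1780
  C: 0 + 1(230) = 230
Total out = 2170 kmol; y_B = 160 / 2170 = 0.07373.

0.0737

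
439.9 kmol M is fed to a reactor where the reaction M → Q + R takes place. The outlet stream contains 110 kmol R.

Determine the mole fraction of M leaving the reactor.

0.6

For R: n = n₀ + 1ξ → 110 = 0 + 1ξ, giving ξ = 110 kmol.
Outlet amounts (n = n₀ + ν ξ):
  M: 439.9 − 1(110) = 329.9
  Q: 0 + 1(110) = 110
  R: 0 + 1(110) = 110
Total out = 549.9 kmol; y_M = 329.9 / 549.9 = 0.5999.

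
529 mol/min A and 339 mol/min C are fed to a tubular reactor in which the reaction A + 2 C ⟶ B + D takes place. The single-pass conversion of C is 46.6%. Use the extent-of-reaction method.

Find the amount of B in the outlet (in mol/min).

C reacted = 0.466 × 339 = 158 mol/min; ν_C = −2, so ξ = 158/2 = 78.99 mol/min.
Outlet amounts (n = n₀ + ν ξ):
  A: 529 − 1(78.99) = 450
  C: 339 − 2(78.99) = 181
  B: 0 + 1(78.99) = 78.99
  D: 0 + 1(78.99) = 78.99

79 mol/min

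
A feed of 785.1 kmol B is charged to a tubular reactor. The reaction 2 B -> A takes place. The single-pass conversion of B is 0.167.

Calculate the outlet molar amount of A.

65.6 kmol

B reacted = 0.167 × 785.1 = 131.1 kmol; ν_B = −2, so ξ = 131.1/2 = 65.56 kmol.
Outlet amounts (n = n₀ + ν ξ):
  B: 785.1 − 2(65.56) = 654
  A: 0 + 1(65.56) = 65.56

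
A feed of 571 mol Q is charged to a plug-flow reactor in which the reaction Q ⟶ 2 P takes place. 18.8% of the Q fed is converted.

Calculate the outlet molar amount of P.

Q reacted = 0.188 × 571 = 107.3 mol; ν_Q = −1, so ξ = 107.3/1 = 107.3 mol.
Outlet amounts (n = n₀ + ν ξ):
  Q: 571 − 1(107.3) = 463.7
  P: 0 + 2(107.3) = 214.7

215 mol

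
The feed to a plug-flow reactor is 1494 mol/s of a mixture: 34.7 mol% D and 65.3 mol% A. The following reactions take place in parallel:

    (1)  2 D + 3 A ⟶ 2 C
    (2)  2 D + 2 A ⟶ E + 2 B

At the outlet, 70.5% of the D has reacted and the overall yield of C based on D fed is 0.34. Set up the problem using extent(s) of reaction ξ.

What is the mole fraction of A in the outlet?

0.46

Yield of C: 2ξ₁ / 518.4 = 0.34 → ξ₁ = 88.13 mol/s.
Conversion of D: 2ξ₁ + 2ξ₂ = 0.705 × 518.4 = 365.5 → ξ₂ = 94.61 mol/s.
Outlet amounts (n = n₀ + Σ ν·ξ):
  D: 518.4 − 2(88.13) − 2(94.61) = 152.9
  A: 975.6 − 3(88.13) − 2(94.61) = 522
  C: 0 + 2(88.13) = 176.3
  E: 0 + 1(94.61) = 94.61
  B: 0 + 2(94.61) = 189.2
Total out = 1135 mol/s; y_A = 522 / 1135 = 0.4599.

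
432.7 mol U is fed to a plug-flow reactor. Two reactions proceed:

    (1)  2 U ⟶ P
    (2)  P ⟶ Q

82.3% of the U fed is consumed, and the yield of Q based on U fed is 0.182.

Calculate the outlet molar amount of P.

Conversion of U: U consumed = 2ξ₁ = 0.823 × 432.7 → ξ₁ = 178.1 mol.
Yield of Q: 1ξ₂ / 432.7 = 0.182 → ξ₂ = 78.75 mol.
Outlet amounts (n = n₀ + Σ ν·ξ):
  U: 432.7 − 2(178.1) = 76.59
  P: 0 + 1(178.1) − 1(78.75) = 99.3
  Q: 0 + 1(78.75) = 78.75

99.3 mol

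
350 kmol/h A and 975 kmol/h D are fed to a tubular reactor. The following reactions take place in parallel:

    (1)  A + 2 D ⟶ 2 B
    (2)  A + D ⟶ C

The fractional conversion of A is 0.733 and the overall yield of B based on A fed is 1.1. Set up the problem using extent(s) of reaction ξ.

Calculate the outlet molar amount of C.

Yield of B: 2ξ₁ / 350 = 1.1 → ξ₁ = 192.5 kmol/h.
Conversion of A: 1ξ₁ + 1ξ₂ = 0.733 × 350 = 256.6 → ξ₂ = 64.05 kmol/h.
Outlet amounts (n = n₀ + Σ ν·ξ):
  A: 350 − 1(192.5) − 1(64.05) = 93.45
  D: 975 − 2(192.5) − 1(64.05) = 525.9
  B: 0 + 2(192.5) = 385
  C: 0 + 1(64.05) = 64.05

64 kmol/h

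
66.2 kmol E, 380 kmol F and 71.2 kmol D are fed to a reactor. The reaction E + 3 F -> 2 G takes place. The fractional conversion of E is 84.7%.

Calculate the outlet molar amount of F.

212 kmol

E reacted = 0.847 × 66.2 = 56.07 kmol; ν_E = −1, so ξ = 56.07/1 = 56.07 kmol.
Outlet amounts (n = n₀ + ν ξ):
  E: 66.2 − 1(56.07) = 10.13
  F: 380 − 3(56.07) = 211.8
  G: 0 + 2(56.07) = 112.1
  D: 71.2 (inert)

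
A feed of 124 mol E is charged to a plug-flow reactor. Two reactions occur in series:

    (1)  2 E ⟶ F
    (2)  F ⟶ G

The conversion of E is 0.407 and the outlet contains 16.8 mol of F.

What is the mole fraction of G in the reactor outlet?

0.0854

Conversion of E: E consumed = 2ξ₁ = 0.407 × 124 → ξ₁ = 25.23 mol.
F balance: n_F = 0 + 1ξ₁ − 1ξ₂ = 16.8 → ξ₂ = (1·25.23 − 16.8)/1 = 8.434 mol.
Outlet amounts (n = n₀ + Σ ν·ξ):
  E: 124 − 2(25.23) = 73.53
  F: 0 + 1(25.23) − 1(8.434) = 16.8
  G: 0 + 1(8.434) = 8.434
Total out = 98.77 mol; y_G = 8.434 / 98.77 = 0.08539.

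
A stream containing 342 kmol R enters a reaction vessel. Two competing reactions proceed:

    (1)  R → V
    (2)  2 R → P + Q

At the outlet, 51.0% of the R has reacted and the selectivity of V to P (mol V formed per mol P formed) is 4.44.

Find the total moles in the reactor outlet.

342 kmol

Conversion of R: R consumed = 0.51 × 342 = 174.4 kmol = 1ξ₁ + 2ξ₂.
Selectivity: 1ξ₁ / (1ξ₂) = 4.44 → ξ₁ = 4.44 ξ₂.
Substitute: (1·4.44 + 2) ξ₂ = 174.4 → ξ₂ = 27.08 kmol, ξ₁ = 120.3 kmol.
Outlet amounts (n = n₀ + Σ ν·ξ):
  R: 342 − 1(120.3) − 2(27.08) = 167.6
  V: 0 + 1(120.3) = 120.3
  P: 0 + 1(27.08) = 27.08
  Q: 0 + 1(27.08) = 27.08
Total out = 167.6 + 120.3 + 27.08 + 27.08 = 342 kmol.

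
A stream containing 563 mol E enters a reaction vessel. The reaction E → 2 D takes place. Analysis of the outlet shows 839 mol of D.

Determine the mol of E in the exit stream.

144 mol

For D: n = n₀ + 2ξ → 839 = 0 + 2ξ, giving ξ = 419.5 mol.
Outlet amounts (n = n₀ + ν ξ):
  E: 563 − 1(419.5) = 143.5
  D: 0 + 2(419.5) = 839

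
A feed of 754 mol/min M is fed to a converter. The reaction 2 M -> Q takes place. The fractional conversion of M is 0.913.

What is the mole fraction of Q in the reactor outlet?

0.84

M reacted = 0.913 × 754 = 688.4 mol/min; ν_M = −2, so ξ = 688.4/2 = 344.2 mol/min.
Outlet amounts (n = n₀ + ν ξ):
  M: 754 − 2(344.2) = 65.6
  Q: 0 + 1(344.2) = 344.2
Total out = 409.8 mol/min; y_Q = 344.2 / 409.8 = 0.8399.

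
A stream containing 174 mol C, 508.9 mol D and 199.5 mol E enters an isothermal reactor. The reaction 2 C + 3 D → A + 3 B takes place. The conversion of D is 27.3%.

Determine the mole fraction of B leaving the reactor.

0.166

D reacted = 0.273 × 508.9 = 138.9 mol; ν_D = −3, so ξ = 138.9/3 = 46.31 mol.
Outlet amounts (n = n₀ + ν ξ):
  C: 174 − 2(46.31) = 81.38
  D: 508.9 − 3(46.31) = 370
  A: 0 + 1(46.31) = 46.31
  B: 0 + 3(46.31) = 138.9
  E: 199.5 (inert)
Total out = 836.1 mol; y_B = 138.9 / 836.1 = 0.1662.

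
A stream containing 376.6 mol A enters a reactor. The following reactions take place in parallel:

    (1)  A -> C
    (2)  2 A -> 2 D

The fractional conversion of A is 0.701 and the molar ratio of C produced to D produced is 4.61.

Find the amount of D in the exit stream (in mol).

47.1 mol

Conversion of A: A consumed = 0.701 × 376.6 = 264 mol = 1ξ₁ + 2ξ₂.
Selectivity: 1ξ₁ / (2ξ₂) = 4.61 → ξ₁ = 9.22 ξ₂.
Substitute: (1·9.22 + 2) ξ₂ = 264 → ξ₂ = 23.53 mol, ξ₁ = 216.9 mol.
Outlet amounts (n = n₀ + Σ ν·ξ):
  A: 376.6 − 1(216.9) − 2(23.53) = 112.6
  C: 0 + 1(216.9) = 216.9
  D: 0 + 2(23.53) = 47.06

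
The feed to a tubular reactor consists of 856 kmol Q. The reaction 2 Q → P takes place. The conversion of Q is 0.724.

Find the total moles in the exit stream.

Q reacted = 0.724 × 856 = 619.7 kmol; ν_Q = −2, so ξ = 619.7/2 = 309.9 kmol.
Outlet amounts (n = n₀ + ν ξ):
  Q: 856 − 2(309.9) = 236.3
  P: 0 + 1(309.9) = 309.9
Total out = 236.3 + 309.9 = 546.1 kmol.

546 kmol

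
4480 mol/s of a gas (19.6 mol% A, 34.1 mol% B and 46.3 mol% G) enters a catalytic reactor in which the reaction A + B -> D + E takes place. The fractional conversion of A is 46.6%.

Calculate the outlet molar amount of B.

1120 mol/s

A reacted = 0.466 × 878.1 = 409.2 mol/s; ν_A = −1, so ξ = 409.2/1 = 409.2 mol/s.
Outlet amounts (n = n₀ + ν ξ):
  A: 878.1 − 1(409.2) = 468.9
  B: 1528 − 1(409.2) = 1118
  D: 0 + 1(409.2) = 409.2
  E: 0 + 1(409.2) = 409.2
  G: 2074 (inert)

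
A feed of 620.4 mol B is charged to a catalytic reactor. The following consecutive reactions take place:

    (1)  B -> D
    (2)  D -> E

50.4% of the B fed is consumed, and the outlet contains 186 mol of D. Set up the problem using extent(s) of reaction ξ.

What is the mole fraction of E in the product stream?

0.204

Conversion of B: B consumed = 1ξ₁ = 0.504 × 620.4 → ξ₁ = 312.7 mol.
D balance: n_D = 0 + 1ξ₁ − 1ξ₂ = 186 → ξ₂ = (1·312.7 − 186)/1 = 126.7 mol.
Outlet amounts (n = n₀ + Σ ν·ξ):
  B: 620.4 − 1(312.7) = 307.7
  D: 0 + 1(312.7) − 1(126.7) = 186
  E: 0 + 1(126.7) = 126.7
Total out = 620.4 mol; y_E = 126.7 / 620.4 = 0.2042.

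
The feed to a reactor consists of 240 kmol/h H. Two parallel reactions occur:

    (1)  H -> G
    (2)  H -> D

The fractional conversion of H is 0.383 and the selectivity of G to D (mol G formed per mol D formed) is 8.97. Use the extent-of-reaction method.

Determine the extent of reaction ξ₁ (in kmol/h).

Conversion of H: H consumed = 0.383 × 240 = 91.92 kmol/h = 1ξ₁ + 1ξ₂.
Selectivity: 1ξ₁ / (1ξ₂) = 8.97 → ξ₁ = 8.97 ξ₂.
Substitute: (1·8.97 + 1) ξ₂ = 91.92 → ξ₂ = 9.22 kmol/h, ξ₁ = 82.7 kmol/h.
Outlet amounts (n = n₀ + Σ ν·ξ):
  H: 240 − 1(82.7) − 1(9.22) = 148.1
  G: 0 + 1(82.7) = 82.7
  D: 0 + 1(9.22) = 9.22

ξ₁ = 82.7 kmol/h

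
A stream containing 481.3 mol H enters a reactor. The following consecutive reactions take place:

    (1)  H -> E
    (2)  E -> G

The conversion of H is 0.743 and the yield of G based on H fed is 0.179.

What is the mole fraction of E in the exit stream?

Conversion of H: H consumed = 1ξ₁ = 0.743 × 481.3 → ξ₁ = 357.6 mol.
Yield of G: 1ξ₂ / 481.3 = 0.179 → ξ₂ = 86.15 mol.
Outlet amounts (n = n₀ + Σ ν·ξ):
  H: 481.3 − 1(357.6) = 123.7
  E: 0 + 1(357.6) − 1(86.15) = 271.5
  G: 0 + 1(86.15) = 86.15
Total out = 481.3 mol; y_E = 271.5 / 481.3 = 0.564.

0.564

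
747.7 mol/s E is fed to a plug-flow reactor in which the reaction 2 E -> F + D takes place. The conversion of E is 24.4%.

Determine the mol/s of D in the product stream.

91.2 mol/s

E reacted = 0.244 × 747.7 = 182.4 mol/s; ν_E = −2, so ξ = 182.4/2 = 91.22 mol/s.
Outlet amounts (n = n₀ + ν ξ):
  E: 747.7 − 2(91.22) = 565.3
  F: 0 + 1(91.22) = 91.22
  D: 0 + 1(91.22) = 91.22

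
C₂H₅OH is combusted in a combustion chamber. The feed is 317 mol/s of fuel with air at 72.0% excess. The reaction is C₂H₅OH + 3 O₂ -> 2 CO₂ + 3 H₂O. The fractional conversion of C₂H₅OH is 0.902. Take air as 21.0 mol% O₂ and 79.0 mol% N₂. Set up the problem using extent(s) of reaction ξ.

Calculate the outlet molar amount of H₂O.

858 mol/s

Stoichiometric O₂ = 3 × 317 = 951 mol/s; O₂ fed = 951 × 1.720 = 1636 mol/s.
N₂ fed = 1636 × 79/21 = 6153 mol/s.
Fuel reacted = 0.902 × 317 → ξ = 285.9 mol/s.
Outlet (n = n₀ + ν ξ):
  C₂H₅OH: 317 − 1(285.9) = 31.07
  O₂: 1636 − 3(285.9) = 777.9
  N₂: 6153 (inert)
  CO₂: 0 + 2(285.9) = 571.9
  H₂O: 0 + 3(285.9) = 857.8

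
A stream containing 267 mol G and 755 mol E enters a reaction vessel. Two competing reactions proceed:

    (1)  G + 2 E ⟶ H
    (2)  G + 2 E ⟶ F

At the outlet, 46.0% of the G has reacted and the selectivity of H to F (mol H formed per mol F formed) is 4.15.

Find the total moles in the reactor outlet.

Conversion of G: G consumed = 0.46 × 267 = 122.8 mol = 1ξ₁ + 1ξ₂.
Selectivity: 1ξ₁ / (1ξ₂) = 4.15 → ξ₁ = 4.15 ξ₂.
Substitute: (1·4.15 + 1) ξ₂ = 122.8 → ξ₂ = 23.85 mol, ξ₁ = 98.97 mol.
Outlet amounts (n = n₀ + Σ ν·ξ):
  G: 267 − 1(98.97) − 1(23.85) = 144.2
  E: 755 − 2(98.97) − 2(23.85) = 509.4
  H: 0 + 1(98.97) = 98.97
  F: 0 + 1(23.85) = 23.85
Total out = 144.2 + 509.4 + 98.97 + 23.85 = 776.4 mol.

776 mol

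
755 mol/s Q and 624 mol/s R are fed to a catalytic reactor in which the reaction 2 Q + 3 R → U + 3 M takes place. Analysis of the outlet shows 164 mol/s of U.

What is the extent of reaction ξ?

For U: n = n₀ + 1ξ → 164 = 0 + 1ξ, giving ξ = 164 mol/s.
Outlet amounts (n = n₀ + ν ξ):
  Q: 755 − 2(164) = 427
  R: 624 − 3(164) = 132
  U: 0 + 1(164) = 164
  M: 0 + 3(164) = 492

ξ = 164 mol/s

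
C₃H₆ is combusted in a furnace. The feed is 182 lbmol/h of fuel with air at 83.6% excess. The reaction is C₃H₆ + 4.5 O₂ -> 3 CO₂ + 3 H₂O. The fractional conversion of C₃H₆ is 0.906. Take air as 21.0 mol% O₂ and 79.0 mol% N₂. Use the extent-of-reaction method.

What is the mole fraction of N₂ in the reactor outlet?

Stoichiometric O₂ = 4.5 × 182 = 819 lbmol/h; O₂ fed = 819 × 1.836 = 1504 lbmol/h.
N₂ fed = 1504 × 79/21 = 5657 lbmol/h.
Fuel reacted = 0.906 × 182 → ξ = 164.9 lbmol/h.
Outlet (n = n₀ + ν ξ):
  C₃H₆: 182 − 1(164.9) = 17.11
  O₂: 1504 − 4.5(164.9) = 761.7
  N₂: 5657 (inert)
  CO₂: 0 + 3(164.9) = 494.7
  H₂O: 0 + 3(164.9) = 494.7
Total out = 7425 lbmol/h; y_N₂ = 5657 / 7425 = 0.7619.

0.762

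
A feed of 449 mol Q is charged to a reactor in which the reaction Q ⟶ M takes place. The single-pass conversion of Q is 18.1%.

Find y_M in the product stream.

0.181

Q reacted = 0.181 × 449 = 81.27 mol; ν_Q = −1, so ξ = 81.27/1 = 81.27 mol.
Outlet amounts (n = n₀ + ν ξ):
  Q: 449 − 1(81.27) = 367.7
  M: 0 + 1(81.27) = 81.27
Total out = 449 mol; y_M = 81.27 / 449 = 0.181.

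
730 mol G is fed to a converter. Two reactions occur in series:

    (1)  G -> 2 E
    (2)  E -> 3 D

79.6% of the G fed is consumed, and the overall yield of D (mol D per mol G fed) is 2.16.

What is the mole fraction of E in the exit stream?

0.269

Conversion of G: G consumed = 1ξ₁ = 0.796 × 730 → ξ₁ = 581.1 mol.
Yield of D: 3ξ₂ / 730 = 2.16 → ξ₂ = 525.6 mol.
Outlet amounts (n = n₀ + Σ ν·ξ):
  G: 730 − 1(581.1) = 148.9
  E: 0 + 2(581.1) − 1(525.6) = 636.6
  D: 0 + 3(525.6) = 1577
Total out = 2362 mol; y_E = 636.6 / 2362 = 0.2695.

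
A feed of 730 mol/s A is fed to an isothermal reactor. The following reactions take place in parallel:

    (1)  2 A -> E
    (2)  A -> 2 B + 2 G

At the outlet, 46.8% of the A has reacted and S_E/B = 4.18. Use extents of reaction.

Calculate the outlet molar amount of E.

161 mol/s

Conversion of A: A consumed = 0.468 × 730 = 341.6 mol/s = 2ξ₁ + 1ξ₂.
Selectivity: 1ξ₁ / (2ξ₂) = 4.18 → ξ₁ = 8.36 ξ₂.
Substitute: (2·8.36 + 1) ξ₂ = 341.6 → ξ₂ = 19.28 mol/s, ξ₁ = 161.2 mol/s.
Outlet amounts (n = n₀ + Σ ν·ξ):
  A: 730 − 2(161.2) − 1(19.28) = 388.4
  E: 0 + 1(161.2) = 161.2
  B: 0 + 2(19.28) = 38.56
  G: 0 + 2(19.28) = 38.56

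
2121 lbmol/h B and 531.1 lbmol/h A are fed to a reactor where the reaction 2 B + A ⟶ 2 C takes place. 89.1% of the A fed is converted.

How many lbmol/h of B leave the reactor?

1170 lbmol/h

A reacted = 0.891 × 531.1 = 473.2 lbmol/h; ν_A = −1, so ξ = 473.2/1 = 473.2 lbmol/h.
Outlet amounts (n = n₀ + ν ξ):
  B: 2121 − 2(473.2) = 1175
  A: 531.1 − 1(473.2) = 57.89
  C: 0 + 2(473.2) = 946.4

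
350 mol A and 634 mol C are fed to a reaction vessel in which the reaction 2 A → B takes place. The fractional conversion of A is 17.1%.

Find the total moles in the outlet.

954 mol

A reacted = 0.171 × 350 = 59.85 mol; ν_A = −2, so ξ = 59.85/2 = 29.93 mol.
Outlet amounts (n = n₀ + ν ξ):
  A: 350 − 2(29.93) = 290.1
  B: 0 + 1(29.93) = 29.93
  C: 634 (inert)
Total out = 290.1 + 29.93 + 634 = 954.1 mol.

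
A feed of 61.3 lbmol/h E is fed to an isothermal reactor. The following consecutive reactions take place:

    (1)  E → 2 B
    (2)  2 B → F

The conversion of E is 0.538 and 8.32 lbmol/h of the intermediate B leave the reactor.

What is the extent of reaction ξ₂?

Conversion of E: E consumed = 1ξ₁ = 0.538 × 61.3 → ξ₁ = 32.98 lbmol/h.
B balance: n_B = 0 + 2ξ₁ − 2ξ₂ = 8.32 → ξ₂ = (2·32.98 − 8.32)/2 = 28.82 lbmol/h.
Outlet amounts (n = n₀ + Σ ν·ξ):
  E: 61.3 − 1(32.98) = 28.32
  B: 0 + 2(32.98) − 2(28.82) = 8.32
  F: 0 + 1(28.82) = 28.82

ξ₂ = 28.8 lbmol/h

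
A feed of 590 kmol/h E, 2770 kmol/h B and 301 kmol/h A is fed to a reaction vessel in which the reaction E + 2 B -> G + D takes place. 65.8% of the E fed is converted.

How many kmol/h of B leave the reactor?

1990 kmol/h

E reacted = 0.658 × 590 = 388.2 kmol/h; ν_E = −1, so ξ = 388.2/1 = 388.2 kmol/h.
Outlet amounts (n = n₀ + ν ξ):
  E: 590 − 1(388.2) = 201.8
  B: 2770 − 2(388.2) = 1994
  G: 0 + 1(388.2) = 388.2
  D: 0 + 1(388.2) = 388.2
  A: 301 (inert)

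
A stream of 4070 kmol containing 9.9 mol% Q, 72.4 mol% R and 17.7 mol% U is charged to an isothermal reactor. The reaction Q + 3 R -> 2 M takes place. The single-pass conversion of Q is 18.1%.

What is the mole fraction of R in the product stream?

0.695

Q reacted = 0.181 × 402.9 = 72.93 kmol; ν_Q = −1, so ξ = 72.93/1 = 72.93 kmol.
Outlet amounts (n = n₀ + ν ξ):
  Q: 402.9 − 1(72.93) = 330
  R: 2947 − 3(72.93) = 2728
  M: 0 + 2(72.93) = 145.9
  U: 720.4 (inert)
Total out = 3924 kmol; y_R = 2728 / 3924 = 0.6952.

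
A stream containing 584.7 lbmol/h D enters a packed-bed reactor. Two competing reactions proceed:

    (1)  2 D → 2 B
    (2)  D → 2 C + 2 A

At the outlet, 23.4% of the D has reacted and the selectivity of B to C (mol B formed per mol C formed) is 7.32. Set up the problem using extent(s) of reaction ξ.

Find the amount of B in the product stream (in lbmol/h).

Conversion of D: D consumed = 0.234 × 584.7 = 136.8 lbmol/h = 2ξ₁ + 1ξ₂.
Selectivity: 2ξ₁ / (2ξ₂) = 7.32 → ξ₁ = 7.32 ξ₂.
Substitute: (2·7.32 + 1) ξ₂ = 136.8 → ξ₂ = 8.748 lbmol/h, ξ₁ = 64.04 lbmol/h.
Outlet amounts (n = n₀ + Σ ν·ξ):
  D: 584.7 − 2(64.04) − 1(8.748) = 447.9
  B: 0 + 2(64.04) = 128.1
  C: 0 + 2(8.748) = 17.5
  A: 0 + 2(8.748) = 17.5

128 lbmol/h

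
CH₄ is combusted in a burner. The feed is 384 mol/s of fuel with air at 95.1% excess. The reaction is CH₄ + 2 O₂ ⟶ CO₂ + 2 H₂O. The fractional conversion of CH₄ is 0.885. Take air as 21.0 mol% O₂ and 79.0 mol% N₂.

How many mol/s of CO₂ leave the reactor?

340 mol/s

Stoichiometric O₂ = 2 × 384 = 768 mol/s; O₂ fed = 768 × 1.951 = 1498 mol/s.
N₂ fed = 1498 × 79/21 = 5637 mol/s.
Fuel reacted = 0.885 × 384 → ξ = 339.8 mol/s.
Outlet (n = n₀ + ν ξ):
  CH₄: 384 − 1(339.8) = 44.16
  O₂: 1498 − 2(339.8) = 818.7
  N₂: 5637 (inert)
  CO₂: 0 + 1(339.8) = 339.8
  H₂O: 0 + 2(339.8) = 679.7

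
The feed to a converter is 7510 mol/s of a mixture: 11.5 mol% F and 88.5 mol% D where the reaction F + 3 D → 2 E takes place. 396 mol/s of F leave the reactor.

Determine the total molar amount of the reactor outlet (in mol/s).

For F: n = n₀ − 1ξ → 396 = 863.6 − 1ξ, giving ξ = 467.6 mol/s.
Outlet amounts (n = n₀ + ν ξ):
  F: 863.6 − 1(467.6) = 396
  D: 6646 − 3(467.6) = 5243
  E: 0 + 2(467.6) = 935.3
Total out = 396 + 5243 + 935.3 = 6575 mol/s.

6570 mol/s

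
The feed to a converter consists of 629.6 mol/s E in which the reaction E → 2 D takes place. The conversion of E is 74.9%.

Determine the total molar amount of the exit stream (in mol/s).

1100 mol/s

E reacted = 0.749 × 629.6 = 471.6 mol/s; ν_E = −1, so ξ = 471.6/1 = 471.6 mol/s.
Outlet amounts (n = n₀ + ν ξ):
  E: 629.6 − 1(471.6) = 158
  D: 0 + 2(471.6) = 943.1
Total out = 158 + 943.1 = 1101 mol/s.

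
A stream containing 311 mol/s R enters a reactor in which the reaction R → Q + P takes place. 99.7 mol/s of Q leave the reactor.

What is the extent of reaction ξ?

ξ = 99.7 mol/s

For Q: n = n₀ + 1ξ → 99.7 = 0 + 1ξ, giving ξ = 99.7 mol/s.
Outlet amounts (n = n₀ + ν ξ):
  R: 311 − 1(99.7) = 211.3
  Q: 0 + 1(99.7) = 99.7
  P: 0 + 1(99.7) = 99.7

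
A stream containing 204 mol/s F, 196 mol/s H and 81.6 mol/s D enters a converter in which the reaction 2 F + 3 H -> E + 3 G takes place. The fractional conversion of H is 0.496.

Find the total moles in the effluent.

H reacted = 0.496 × 196 = 97.22 mol/s; ν_H = −3, so ξ = 97.22/3 = 32.41 mol/s.
Outlet amounts (n = n₀ + ν ξ):
  F: 204 − 2(32.41) = 139.2
  H: 196 − 3(32.41) = 98.78
  E: 0 + 1(32.41) = 32.41
  G: 0 + 3(32.41) = 97.22
  D: 81.6 (inert)
Total out = 139.2 + 98.78 + 32.41 + 97.22 + 81.6 = 449.2 mol/s.

449 mol/s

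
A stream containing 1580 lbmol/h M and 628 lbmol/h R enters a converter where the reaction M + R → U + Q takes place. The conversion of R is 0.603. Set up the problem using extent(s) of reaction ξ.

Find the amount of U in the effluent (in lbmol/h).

379 lbmol/h

R reacted = 0.603 × 628 = 378.7 lbmol/h; ν_R = −1, so ξ = 378.7/1 = 378.7 lbmol/h.
Outlet amounts (n = n₀ + ν ξ):
  M: 1580 − 1(378.7) = 1201
  R: 628 − 1(378.7) = 249.3
  U: 0 + 1(378.7) = 378.7
  Q: 0 + 1(378.7) = 378.7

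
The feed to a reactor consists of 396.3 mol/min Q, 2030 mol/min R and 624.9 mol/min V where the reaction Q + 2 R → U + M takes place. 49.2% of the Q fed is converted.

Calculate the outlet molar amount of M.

Q reacted = 0.492 × 396.3 = 195 mol/min; ν_Q = −1, so ξ = 195/1 = 195 mol/min.
Outlet amounts (n = n₀ + ν ξ):
  Q: 396.3 − 1(195) = 201.3
  R: 2030 − 2(195) = 1640
  U: 0 + 1(195) = 195
  M: 0 + 1(195) = 195
  V: 624.9 (inert)

195 mol/min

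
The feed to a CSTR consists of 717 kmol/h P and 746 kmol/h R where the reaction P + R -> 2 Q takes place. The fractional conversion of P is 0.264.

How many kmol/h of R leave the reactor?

P reacted = 0.264 × 717 = 189.3 kmol/h; ν_P = −1, so ξ = 189.3/1 = 189.3 kmol/h.
Outlet amounts (n = n₀ + ν ξ):
  P: 717 − 1(189.3) = 527.7
  R: 746 − 1(189.3) = 556.7
  Q: 0 + 2(189.3) = 378.6

557 kmol/h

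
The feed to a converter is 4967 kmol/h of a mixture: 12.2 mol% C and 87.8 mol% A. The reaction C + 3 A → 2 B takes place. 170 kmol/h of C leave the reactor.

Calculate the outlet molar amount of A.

3050 kmol/h

For C: n = n₀ − 1ξ → 170 = 606 − 1ξ, giving ξ = 436 kmol/h.
Outlet amounts (n = n₀ + ν ξ):
  C: 606 − 1(436) = 170
  A: 4361 − 3(436) = 3053
  B: 0 + 2(436) = 871.9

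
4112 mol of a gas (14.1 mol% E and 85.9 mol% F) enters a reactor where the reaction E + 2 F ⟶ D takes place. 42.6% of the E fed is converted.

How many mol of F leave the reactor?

E reacted = 0.426 × 579.8 = 247 mol; ν_E = −1, so ξ = 247/1 = 247 mol.
Outlet amounts (n = n₀ + ν ξ):
  E: 579.8 − 1(247) = 332.8
  F: 3532 − 2(247) = 3038
  D: 0 + 1(247) = 247

3040 mol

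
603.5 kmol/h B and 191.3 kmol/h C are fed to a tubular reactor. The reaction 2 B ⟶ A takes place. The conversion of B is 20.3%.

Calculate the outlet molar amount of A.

B reacted = 0.203 × 603.5 = 122.5 kmol/h; ν_B = −2, so ξ = 122.5/2 = 61.26 kmol/h.
Outlet amounts (n = n₀ + ν ξ):
  B: 603.5 − 2(61.26) = 481
  A: 0 + 1(61.26) = 61.26
  C: 191.3 (inert)

61.3 kmol/h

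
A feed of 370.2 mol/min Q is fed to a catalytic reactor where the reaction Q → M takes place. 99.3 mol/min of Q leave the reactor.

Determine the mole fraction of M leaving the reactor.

For Q: n = n₀ − 1ξ → 99.3 = 370.2 − 1ξ, giving ξ = 270.9 mol/min.
Outlet amounts (n = n₀ + ν ξ):
  Q: 370.2 − 1(270.9) = 99.3
  M: 0 + 1(270.9) = 270.9
Total out = 370.2 mol/min; y_M = 270.9 / 370.2 = 0.7318.

0.732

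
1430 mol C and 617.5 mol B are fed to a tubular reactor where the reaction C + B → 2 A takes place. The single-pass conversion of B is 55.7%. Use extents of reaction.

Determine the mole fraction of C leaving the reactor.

0.53

B reacted = 0.557 × 617.5 = 343.9 mol; ν_B = −1, so ξ = 343.9/1 = 343.9 mol.
Outlet amounts (n = n₀ + ν ξ):
  C: 1430 − 1(343.9) = 1086
  B: 617.5 − 1(343.9) = 273.6
  A: 0 + 2(343.9) = 687.9
Total out = 2048 mol; y_C = 1086 / 2048 = 0.5304.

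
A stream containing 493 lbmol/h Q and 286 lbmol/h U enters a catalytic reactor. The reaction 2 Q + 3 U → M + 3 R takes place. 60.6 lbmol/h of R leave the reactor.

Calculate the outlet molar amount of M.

20.2 lbmol/h

For R: n = n₀ + 3ξ → 60.6 = 0 + 3ξ, giving ξ = 20.2 lbmol/h.
Outlet amounts (n = n₀ + ν ξ):
  Q: 493 − 2(20.2) = 452.6
  U: 286 − 3(20.2) = 225.4
  M: 0 + 1(20.2) = 20.2
  R: 0 + 3(20.2) = 60.6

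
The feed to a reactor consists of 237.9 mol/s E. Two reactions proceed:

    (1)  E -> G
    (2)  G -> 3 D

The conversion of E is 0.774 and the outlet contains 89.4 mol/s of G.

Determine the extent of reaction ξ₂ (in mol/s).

Conversion of E: E consumed = 1ξ₁ = 0.774 × 237.9 → ξ₁ = 184.1 mol/s.
G balance: n_G = 0 + 1ξ₁ − 1ξ₂ = 89.4 → ξ₂ = (1·184.1 − 89.4)/1 = 94.73 mol/s.
Outlet amounts (n = n₀ + Σ ν·ξ):
  E: 237.9 − 1(184.1) = 53.77
  G: 0 + 1(184.1) − 1(94.73) = 89.4
  D: 0 + 3(94.73) = 284.2

ξ₂ = 94.7 mol/s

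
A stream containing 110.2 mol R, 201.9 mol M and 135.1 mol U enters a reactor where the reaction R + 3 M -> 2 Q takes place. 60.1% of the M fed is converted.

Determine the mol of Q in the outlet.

M reacted = 0.601 × 201.9 = 121.3 mol; ν_M = −3, so ξ = 121.3/3 = 40.45 mol.
Outlet amounts (n = n₀ + ν ξ):
  R: 110.2 − 1(40.45) = 69.75
  M: 201.9 − 3(40.45) = 80.56
  Q: 0 + 2(40.45) = 80.89
  U: 135.1 (inert)

80.9 mol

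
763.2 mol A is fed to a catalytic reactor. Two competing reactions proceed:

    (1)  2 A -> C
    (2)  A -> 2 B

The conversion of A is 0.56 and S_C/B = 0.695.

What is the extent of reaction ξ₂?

Conversion of A: A consumed = 0.56 × 763.2 = 427.4 mol = 2ξ₁ + 1ξ₂.
Selectivity: 1ξ₁ / (2ξ₂) = 0.695 → ξ₁ = 1.39 ξ₂.
Substitute: (2·1.39 + 1) ξ₂ = 427.4 → ξ₂ = 113.1 mol, ξ₁ = 157.2 mol.
Outlet amounts (n = n₀ + Σ ν·ξ):
  A: 763.2 − 2(157.2) − 1(113.1) = 335.8
  C: 0 + 1(157.2) = 157.2
  B: 0 + 2(113.1) = 226.1

ξ₂ = 113 mol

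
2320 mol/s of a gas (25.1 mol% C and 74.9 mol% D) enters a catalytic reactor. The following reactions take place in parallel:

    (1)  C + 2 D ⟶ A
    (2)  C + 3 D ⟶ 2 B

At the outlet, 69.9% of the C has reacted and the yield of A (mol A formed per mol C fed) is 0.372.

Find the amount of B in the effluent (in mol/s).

381 mol/s

Yield of A: 1ξ₁ / 582.3 = 0.372 → ξ₁ = 216.6 mol/s.
Conversion of C: 1ξ₁ + 1ξ₂ = 0.699 × 582.3 = 407 → ξ₂ = 190.4 mol/s.
Outlet amounts (n = n₀ + Σ ν·ξ):
  C: 582.3 − 1(216.6) − 1(190.4) = 175.3
  D: 1738 − 2(216.6) − 3(190.4) = 733.2
  A: 0 + 1(216.6) = 216.6
  B: 0 + 2(190.4) = 380.8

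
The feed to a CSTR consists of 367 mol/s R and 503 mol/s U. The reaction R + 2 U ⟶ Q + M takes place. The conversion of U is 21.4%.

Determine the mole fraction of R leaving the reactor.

0.384

U reacted = 0.214 × 503 = 107.6 mol/s; ν_U = −2, so ξ = 107.6/2 = 53.82 mol/s.
Outlet amounts (n = n₀ + ν ξ):
  R: 367 − 1(53.82) = 313.2
  U: 503 − 2(53.82) = 395.4
  Q: 0 + 1(53.82) = 53.82
  M: 0 + 1(53.82) = 53.82
Total out = 816.2 mol/s; y_R = 313.2 / 816.2 = 0.3837.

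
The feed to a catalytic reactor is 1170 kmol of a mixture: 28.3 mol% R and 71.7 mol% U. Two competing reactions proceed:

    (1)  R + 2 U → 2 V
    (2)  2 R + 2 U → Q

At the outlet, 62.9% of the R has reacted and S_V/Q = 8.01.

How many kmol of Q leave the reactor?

Conversion of R: R consumed = 0.629 × 331.1 = 208.3 kmol = 1ξ₁ + 2ξ₂.
Selectivity: 2ξ₁ / (1ξ₂) = 8.01 → ξ₁ = 4.005 ξ₂.
Substitute: (1·4.005 + 2) ξ₂ = 208.3 → ξ₂ = 34.68 kmol, ξ₁ = 138.9 kmol.
Outlet amounts (n = n₀ + Σ ν·ξ):
  R: 331.1 − 1(138.9) − 2(34.68) = 122.8
  U: 838.9 − 2(138.9) − 2(34.68) = 491.7
  V: 0 + 2(138.9) = 277.8
  Q: 0 + 1(34.68) = 34.68

34.7 kmol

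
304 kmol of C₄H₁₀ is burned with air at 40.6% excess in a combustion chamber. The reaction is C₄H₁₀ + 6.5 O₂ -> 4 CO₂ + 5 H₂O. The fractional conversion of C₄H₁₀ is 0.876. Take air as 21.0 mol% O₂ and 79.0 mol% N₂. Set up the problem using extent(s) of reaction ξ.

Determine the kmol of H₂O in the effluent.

1330 kmol

Stoichiometric O₂ = 6.5 × 304 = 1976 kmol; O₂ fed = 1976 × 1.406 = 2778 kmol.
N₂ fed = 2778 × 79/21 = 10450 kmol.
Fuel reacted = 0.876 × 304 → ξ = 266.3 kmol.
Outlet (n = n₀ + ν ξ):
  C₄H₁₀: 304 − 1(266.3) = 37.7
  O₂: 2778 − 6.5(266.3) = 1047
  N₂: 10450 (inert)
  CO₂: 0 + 4(266.3) = 1065
  H₂O: 0 + 5(266.3) = 1332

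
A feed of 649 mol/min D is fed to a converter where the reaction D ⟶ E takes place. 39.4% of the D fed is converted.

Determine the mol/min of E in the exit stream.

256 mol/min

D reacted = 0.394 × 649 = 255.7 mol/min; ν_D = −1, so ξ = 255.7/1 = 255.7 mol/min.
Outlet amounts (n = n₀ + ν ξ):
  D: 649 − 1(255.7) = 393.3
  E: 0 + 1(255.7) = 255.7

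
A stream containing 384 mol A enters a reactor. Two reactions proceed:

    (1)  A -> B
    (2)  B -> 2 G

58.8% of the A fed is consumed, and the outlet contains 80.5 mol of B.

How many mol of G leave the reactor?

Conversion of A: A consumed = 1ξ₁ = 0.588 × 384 → ξ₁ = 225.8 mol.
B balance: n_B = 0 + 1ξ₁ − 1ξ₂ = 80.5 → ξ₂ = (1·225.8 − 80.5)/1 = 145.3 mol.
Outlet amounts (n = n₀ + Σ ν·ξ):
  A: 384 − 1(225.8) = 158.2
  B: 0 + 1(225.8) − 1(145.3) = 80.5
  G: 0 + 2(145.3) = 290.6

291 mol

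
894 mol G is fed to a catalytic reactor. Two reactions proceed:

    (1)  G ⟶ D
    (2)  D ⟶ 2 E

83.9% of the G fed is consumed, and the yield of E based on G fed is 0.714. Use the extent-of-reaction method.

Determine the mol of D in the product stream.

431 mol

Conversion of G: G consumed = 1ξ₁ = 0.839 × 894 → ξ₁ = 750.1 mol.
Yield of E: 2ξ₂ / 894 = 0.714 → ξ₂ = 319.2 mol.
Outlet amounts (n = n₀ + Σ ν·ξ):
  G: 894 − 1(750.1) = 143.9
  D: 0 + 1(750.1) − 1(319.2) = 430.9
  E: 0 + 2(319.2) = 638.3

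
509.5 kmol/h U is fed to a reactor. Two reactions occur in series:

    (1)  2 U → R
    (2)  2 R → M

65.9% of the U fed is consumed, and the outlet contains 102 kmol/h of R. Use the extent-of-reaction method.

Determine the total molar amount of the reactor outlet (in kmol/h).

Conversion of U: U consumed = 2ξ₁ = 0.659 × 509.5 → ξ₁ = 167.9 kmol/h.
R balance: n_R = 0 + 1ξ₁ − 2ξ₂ = 102 → ξ₂ = (1·167.9 − 102)/2 = 32.94 kmol/h.
Outlet amounts (n = n₀ + Σ ν·ξ):
  U: 509.5 − 2(167.9) = 173.7
  R: 0 + 1(167.9) − 2(32.94) = 102
  M: 0 + 1(32.94) = 32.94
Total out = 173.7 + 102 + 32.94 = 308.7 kmol/h.

309 kmol/h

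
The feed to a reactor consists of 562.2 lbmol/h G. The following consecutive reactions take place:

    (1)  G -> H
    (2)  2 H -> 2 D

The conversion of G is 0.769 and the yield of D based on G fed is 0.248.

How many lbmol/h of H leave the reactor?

293 lbmol/h

Conversion of G: G consumed = 1ξ₁ = 0.769 × 562.2 → ξ₁ = 432.3 lbmol/h.
Yield of D: 2ξ₂ / 562.2 = 0.248 → ξ₂ = 69.71 lbmol/h.
Outlet amounts (n = n₀ + Σ ν·ξ):
  G: 562.2 − 1(432.3) = 129.9
  H: 0 + 1(432.3) − 2(69.71) = 292.9
  D: 0 + 2(69.71) = 139.4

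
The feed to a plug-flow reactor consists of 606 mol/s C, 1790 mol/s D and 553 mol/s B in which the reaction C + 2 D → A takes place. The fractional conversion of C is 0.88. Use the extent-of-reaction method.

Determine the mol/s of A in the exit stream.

C reacted = 0.88 × 606 = 533.3 mol/s; ν_C = −1, so ξ = 533.3/1 = 533.3 mol/s.
Outlet amounts (n = n₀ + ν ξ):
  C: 606 − 1(533.3) = 72.72
  D: 1790 − 2(533.3) = 723.4
  A: 0 + 1(533.3) = 533.3
  B: 553 (inert)

533 mol/s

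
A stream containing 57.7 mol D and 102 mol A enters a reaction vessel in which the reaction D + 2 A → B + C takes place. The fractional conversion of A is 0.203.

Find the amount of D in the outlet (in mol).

47.3 mol

A reacted = 0.203 × 102 = 20.71 mol; ν_A = −2, so ξ = 20.71/2 = 10.35 mol.
Outlet amounts (n = n₀ + ν ξ):
  D: 57.7 − 1(10.35) = 47.35
  A: 102 − 2(10.35) = 81.29
  B: 0 + 1(10.35) = 10.35
  C: 0 + 1(10.35) = 10.35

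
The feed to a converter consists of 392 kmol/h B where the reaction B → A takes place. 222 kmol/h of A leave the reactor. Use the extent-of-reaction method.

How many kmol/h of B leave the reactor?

170 kmol/h

For A: n = n₀ + 1ξ → 222 = 0 + 1ξ, giving ξ = 222 kmol/h.
Outlet amounts (n = n₀ + ν ξ):
  B: 392 − 1(222) = 170
  A: 0 + 1(222) = 222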